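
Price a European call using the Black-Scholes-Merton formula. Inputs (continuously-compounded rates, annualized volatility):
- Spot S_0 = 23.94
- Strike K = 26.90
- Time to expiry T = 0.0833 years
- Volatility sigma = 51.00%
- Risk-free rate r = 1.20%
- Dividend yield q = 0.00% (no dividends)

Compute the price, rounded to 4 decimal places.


d1 = (ln(S/K) + (r - q + 0.5*sigma^2) * T) / (sigma * sqrt(T)) = -0.71159288
d2 = d1 - sigma * sqrt(T) = -0.85878775
exp(-rT) = 0.99900090; exp(-qT) = 1.00000000
C = S_0 * exp(-qT) * N(d1) - K * exp(-rT) * N(d2)
N(d1) = 0.23835846; N(d2) = 0.19522881
C = 23.9400 * 1.00000000 * 0.23835846 - 26.9000 * 0.99900090 * 0.19522881 = 0.4599

Answer: Price = 0.4599


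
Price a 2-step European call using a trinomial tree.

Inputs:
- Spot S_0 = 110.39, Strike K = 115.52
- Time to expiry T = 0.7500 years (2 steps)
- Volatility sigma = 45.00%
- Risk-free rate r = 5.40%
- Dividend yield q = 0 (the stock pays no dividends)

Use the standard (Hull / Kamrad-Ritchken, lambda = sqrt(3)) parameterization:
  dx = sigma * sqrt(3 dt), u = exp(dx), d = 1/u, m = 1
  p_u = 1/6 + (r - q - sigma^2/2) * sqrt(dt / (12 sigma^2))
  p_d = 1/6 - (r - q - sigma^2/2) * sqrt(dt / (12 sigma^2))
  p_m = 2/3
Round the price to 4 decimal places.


dt = T/N = 0.375000; dx = sigma*sqrt(3*dt) = 0.477297
u = exp(dx) = 1.611712; d = 1/u = 0.620458
p_u = 0.148105, p_m = 0.666667, p_d = 0.185228
Discount per step: exp(-r*dt) = 0.979954
Stock lattice S(k, j) with j the centered position index:
  k=0: S(0,+0) = 110.3900
  k=1: S(1,-1) = 68.4924; S(1,+0) = 110.3900; S(1,+1) = 177.9169
  k=2: S(2,-2) = 42.4967; S(2,-1) = 68.4924; S(2,+0) = 110.3900; S(2,+1) = 177.9169; S(2,+2) = 286.7508
Terminal payoffs V(N, j) = max(S_T - K, 0):
  V(2,-2) = 0.000000; V(2,-1) = 0.000000; V(2,+0) = 0.000000; V(2,+1) = 62.396907; V(2,+2) = 171.230846
Backward induction: V(k, j) = exp(-r*dt) * [p_u * V(k+1, j+1) + p_m * V(k+1, j) + p_d * V(k+1, j-1)]
  V(1,-1) = exp(-r*dt) * [p_u*0.000000 + p_m*0.000000 + p_d*0.000000] = 0.000000
  V(1,+0) = exp(-r*dt) * [p_u*62.396907 + p_m*0.000000 + p_d*0.000000] = 9.056047
  V(1,+1) = exp(-r*dt) * [p_u*171.230846 + p_m*62.396907 + p_d*0.000000] = 65.615837
  V(0,+0) = exp(-r*dt) * [p_u*65.615837 + p_m*9.056047 + p_d*0.000000] = 15.439567

Answer: Price = V(0,0) = 15.4396


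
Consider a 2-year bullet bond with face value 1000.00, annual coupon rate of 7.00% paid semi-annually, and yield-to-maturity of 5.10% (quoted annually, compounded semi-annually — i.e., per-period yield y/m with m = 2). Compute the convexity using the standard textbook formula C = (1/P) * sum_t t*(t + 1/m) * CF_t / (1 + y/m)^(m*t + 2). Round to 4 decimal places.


Coupon per period c = face * coupon_rate / m = 35.000000
Periods per year m = 2; per-period yield y/m = 0.025500
Number of cashflows N = 4
Cashflows (t years, CF_t, discount factor 1/(1+y/m)^(m*t), PV):
  t = 0.5000: CF_t = 35.000000, DF = 0.975134, PV = 34.129693
  t = 1.0000: CF_t = 35.000000, DF = 0.950886, PV = 33.281027
  t = 1.5000: CF_t = 35.000000, DF = 0.927242, PV = 32.453463
  t = 2.0000: CF_t = 1035.000000, DF = 0.904185, PV = 935.831568
Price P = sum_t PV_t = 1035.695751
Convexity numerator sum_t t*(t + 1/m) * CF_t / (1+y/m)^(m*t + 2):
  t = 0.5000: term = 16.226732
  t = 1.0000: term = 47.469717
  t = 1.5000: term = 92.578678
  t = 2.0000: term = 4449.347908
Convexity = (1/P) * sum = 4605.623035 / 1035.695751 = 4.446888

Answer: Convexity = 4.4469


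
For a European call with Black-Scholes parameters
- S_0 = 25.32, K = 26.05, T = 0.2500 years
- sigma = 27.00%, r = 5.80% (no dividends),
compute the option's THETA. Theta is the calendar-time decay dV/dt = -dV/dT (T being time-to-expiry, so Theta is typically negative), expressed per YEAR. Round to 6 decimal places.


Answer: Theta = -3.369291

Derivation:
d1 = -0.0356345994; d2 = -0.1706345994
phi(d1) = 0.3986890674; exp(-qT) = 1.0000000000; exp(-rT) = 0.9856046187
Theta = -S*exp(-qT)*phi(d1)*sigma/(2*sqrt(T)) - r*K*exp(-rT)*N(d2) + q*S*exp(-qT)*N(d1)
N(d1) = 0.4857868597; N(d2) = 0.4322555452; sqrt(T) = 0.5000000000
Term 1 = -25.3200 * 1.0000000000 * 0.3986890674 * 0.2700 / (2 * 0.5000000000) = -2.7255979404
Term 2 = -0.0580 * 26.0500 * 0.9856046187 * 0.4322555452 = -0.6436933531
Term 3 = 0 (no dividend yield, q = 0)
Theta = -2.7255979404 + (-0.6436933531) + (0.0000000000) = -3.369291


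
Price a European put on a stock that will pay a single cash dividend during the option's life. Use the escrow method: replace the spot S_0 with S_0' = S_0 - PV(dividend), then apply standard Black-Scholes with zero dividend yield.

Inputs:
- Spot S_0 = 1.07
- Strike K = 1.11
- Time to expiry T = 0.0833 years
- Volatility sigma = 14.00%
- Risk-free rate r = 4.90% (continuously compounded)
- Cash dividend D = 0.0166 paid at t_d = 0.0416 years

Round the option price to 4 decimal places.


Answer: Price = 0.0545

Derivation:
PV(D) = D * exp(-r * t_d) = 0.0166 * 0.99796368 = 0.01656620
S_0' = S_0 - PV(D) = 1.0700 - 0.01656620 = 1.05343380
d1 = (ln(S_0'/K) + (r + sigma^2/2)*T) / (sigma*sqrt(T)) = -1.17325021
d2 = d1 - sigma*sqrt(T) = -1.21365664
exp(-rT) = 0.99592662
N(-d1) = 0.87965226; N(-d2) = 0.88756057
P = K * exp(-rT) * N(-d2) - S_0' * N(-d1) = 1.1100 * 0.99592662 * 0.88756057 - 1.05343380 * 0.87965226 = 0.0545


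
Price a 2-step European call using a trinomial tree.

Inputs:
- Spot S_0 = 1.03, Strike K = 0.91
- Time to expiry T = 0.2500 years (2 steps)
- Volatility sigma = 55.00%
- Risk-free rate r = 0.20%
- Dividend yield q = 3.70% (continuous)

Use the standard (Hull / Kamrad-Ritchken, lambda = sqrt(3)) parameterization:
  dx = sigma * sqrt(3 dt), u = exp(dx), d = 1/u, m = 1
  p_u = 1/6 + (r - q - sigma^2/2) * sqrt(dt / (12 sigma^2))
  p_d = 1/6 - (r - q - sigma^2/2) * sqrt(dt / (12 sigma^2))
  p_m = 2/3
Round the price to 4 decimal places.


dt = T/N = 0.125000; dx = sigma*sqrt(3*dt) = 0.336805
u = exp(dx) = 1.400466; d = 1/u = 0.714048
p_u = 0.132105, p_m = 0.666667, p_d = 0.201229
Discount per step: exp(-r*dt) = 0.999750
Stock lattice S(k, j) with j the centered position index:
  k=0: S(0,+0) = 1.0300
  k=1: S(1,-1) = 0.7355; S(1,+0) = 1.0300; S(1,+1) = 1.4425
  k=2: S(2,-2) = 0.5252; S(2,-1) = 0.7355; S(2,+0) = 1.0300; S(2,+1) = 1.4425; S(2,+2) = 2.0201
Terminal payoffs V(N, j) = max(S_T - K, 0):
  V(2,-2) = 0.000000; V(2,-1) = 0.000000; V(2,+0) = 0.120000; V(2,+1) = 0.532480; V(2,+2) = 1.110143
Backward induction: V(k, j) = exp(-r*dt) * [p_u * V(k+1, j+1) + p_m * V(k+1, j) + p_d * V(k+1, j-1)]
  V(1,-1) = exp(-r*dt) * [p_u*0.120000 + p_m*0.000000 + p_d*0.000000] = 0.015849
  V(1,+0) = exp(-r*dt) * [p_u*0.532480 + p_m*0.120000 + p_d*0.000000] = 0.150306
  V(1,+1) = exp(-r*dt) * [p_u*1.110143 + p_m*0.532480 + p_d*0.120000] = 0.525658
  V(0,+0) = exp(-r*dt) * [p_u*0.525658 + p_m*0.150306 + p_d*0.015849] = 0.172792

Answer: Price = V(0,0) = 0.1728


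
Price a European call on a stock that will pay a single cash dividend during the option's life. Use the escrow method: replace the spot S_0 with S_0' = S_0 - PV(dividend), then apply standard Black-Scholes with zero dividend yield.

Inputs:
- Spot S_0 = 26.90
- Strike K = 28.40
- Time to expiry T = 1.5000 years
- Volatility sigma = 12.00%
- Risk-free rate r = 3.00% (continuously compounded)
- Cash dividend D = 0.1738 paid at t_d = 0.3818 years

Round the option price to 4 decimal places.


PV(D) = D * exp(-r * t_d) = 0.1738 * 0.98861135 = 0.17182065
S_0' = S_0 - PV(D) = 26.9000 - 0.17182065 = 26.72817935
d1 = (ln(S_0'/K) + (r + sigma^2/2)*T) / (sigma*sqrt(T)) = -0.03314112
d2 = d1 - sigma*sqrt(T) = -0.18011050
exp(-rT) = 0.95599748
N(d1) = 0.48678103; N(d2) = 0.42853291
C = S_0' * N(d1) - K * exp(-rT) * N(d2) = 26.72817935 * 0.48678103 - 28.4000 * 0.95599748 * 0.42853291 = 1.3760

Answer: Price = 1.3760


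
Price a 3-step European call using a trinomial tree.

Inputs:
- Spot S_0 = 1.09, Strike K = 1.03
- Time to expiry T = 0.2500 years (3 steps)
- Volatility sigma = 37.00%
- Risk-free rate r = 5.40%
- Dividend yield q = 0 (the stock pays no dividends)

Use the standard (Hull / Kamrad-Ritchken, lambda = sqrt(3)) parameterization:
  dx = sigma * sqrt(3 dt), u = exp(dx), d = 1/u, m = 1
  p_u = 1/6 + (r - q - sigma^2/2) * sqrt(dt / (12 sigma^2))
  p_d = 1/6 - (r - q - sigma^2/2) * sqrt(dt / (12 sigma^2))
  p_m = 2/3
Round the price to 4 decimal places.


dt = T/N = 0.083333; dx = sigma*sqrt(3*dt) = 0.185000
u = exp(dx) = 1.203218; d = 1/u = 0.831104
p_u = 0.163412, p_m = 0.666667, p_d = 0.169921
Discount per step: exp(-r*dt) = 0.995510
Stock lattice S(k, j) with j the centered position index:
  k=0: S(0,+0) = 1.0900
  k=1: S(1,-1) = 0.9059; S(1,+0) = 1.0900; S(1,+1) = 1.3115
  k=2: S(2,-2) = 0.7529; S(2,-1) = 0.9059; S(2,+0) = 1.0900; S(2,+1) = 1.3115; S(2,+2) = 1.5780
  k=3: S(3,-3) = 0.6257; S(3,-2) = 0.7529; S(3,-1) = 0.9059; S(3,+0) = 1.0900; S(3,+1) = 1.3115; S(3,+2) = 1.5780; S(3,+3) = 1.8987
Terminal payoffs V(N, j) = max(S_T - K, 0):
  V(3,-3) = 0.000000; V(3,-2) = 0.000000; V(3,-1) = 0.000000; V(3,+0) = 0.060000; V(3,+1) = 0.281508; V(3,+2) = 0.548031; V(3,+3) = 0.868716
Backward induction: V(k, j) = exp(-r*dt) * [p_u * V(k+1, j+1) + p_m * V(k+1, j) + p_d * V(k+1, j-1)]
  V(2,-2) = exp(-r*dt) * [p_u*0.000000 + p_m*0.000000 + p_d*0.000000] = 0.000000
  V(2,-1) = exp(-r*dt) * [p_u*0.060000 + p_m*0.000000 + p_d*0.000000] = 0.009761
  V(2,+0) = exp(-r*dt) * [p_u*0.281508 + p_m*0.060000 + p_d*0.000000] = 0.085616
  V(2,+1) = exp(-r*dt) * [p_u*0.548031 + p_m*0.281508 + p_d*0.060000] = 0.286132
  V(2,+2) = exp(-r*dt) * [p_u*0.868716 + p_m*0.548031 + p_d*0.281508] = 0.552654
  V(1,-1) = exp(-r*dt) * [p_u*0.085616 + p_m*0.009761 + p_d*0.000000] = 0.020406
  V(1,+0) = exp(-r*dt) * [p_u*0.286132 + p_m*0.085616 + p_d*0.009761] = 0.105019
  V(1,+1) = exp(-r*dt) * [p_u*0.552654 + p_m*0.286132 + p_d*0.085616] = 0.294286
  V(0,+0) = exp(-r*dt) * [p_u*0.294286 + p_m*0.105019 + p_d*0.020406] = 0.121024

Answer: Price = V(0,0) = 0.1210


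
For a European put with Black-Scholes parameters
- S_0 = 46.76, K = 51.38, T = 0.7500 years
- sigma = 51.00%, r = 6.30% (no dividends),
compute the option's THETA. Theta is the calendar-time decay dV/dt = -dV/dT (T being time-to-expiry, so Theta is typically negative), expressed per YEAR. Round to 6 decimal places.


Answer: Theta = -3.517213

Derivation:
d1 = 0.1144888865; d2 = -0.3271840694
phi(d1) = 0.3963362207; exp(-qT) = 1.0000000000; exp(-rT) = 0.9538489056
Theta = -S*exp(-qT)*phi(d1)*sigma/(2*sqrt(T)) + r*K*exp(-rT)*N(-d2) - q*S*exp(-qT)*N(-d1)
N(-d1) = 0.4544251279; N(-d2) = 0.6282356654; sqrt(T) = 0.8660254038
Term 1 = -46.7600 * 1.0000000000 * 0.3963362207 * 0.5100 / (2 * 0.8660254038) = -5.4569228658
Term 2 = 0.0630 * 51.3800 * 0.9538489056 * 0.6282356654 = 1.9397100819
Term 3 = 0 (no dividend yield, q = 0)
Theta = -5.4569228658 + (1.9397100819) + (0.0000000000) = -3.517213


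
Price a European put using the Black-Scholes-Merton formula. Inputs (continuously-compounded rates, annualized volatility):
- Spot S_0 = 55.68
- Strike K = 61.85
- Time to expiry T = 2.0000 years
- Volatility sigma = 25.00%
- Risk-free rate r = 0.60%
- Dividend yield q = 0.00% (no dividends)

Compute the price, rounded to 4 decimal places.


Answer: Price = 11.1893

Derivation:
d1 = (ln(S/K) + (r - q + 0.5*sigma^2) * T) / (sigma * sqrt(T)) = -0.08652465
d2 = d1 - sigma * sqrt(T) = -0.44007804
exp(-rT) = 0.98807171; exp(-qT) = 1.00000000
P = K * exp(-rT) * N(-d2) - S_0 * exp(-qT) * N(-d1)
N(-d1) = 0.53447532; N(-d2) = 0.67005971
P = 61.8500 * 0.98807171 * 0.67005971 - 55.6800 * 1.00000000 * 0.53447532 = 11.1893


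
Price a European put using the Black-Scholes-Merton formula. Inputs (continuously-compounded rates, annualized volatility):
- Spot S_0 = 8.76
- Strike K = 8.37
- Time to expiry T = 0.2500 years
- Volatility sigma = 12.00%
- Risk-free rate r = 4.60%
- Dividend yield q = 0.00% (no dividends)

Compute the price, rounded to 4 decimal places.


d1 = (ln(S/K) + (r - q + 0.5*sigma^2) * T) / (sigma * sqrt(T)) = 0.98070034
d2 = d1 - sigma * sqrt(T) = 0.92070034
exp(-rT) = 0.98856587; exp(-qT) = 1.00000000
P = K * exp(-rT) * N(-d2) - S_0 * exp(-qT) * N(-d1)
N(-d1) = 0.16337027; N(-d2) = 0.17860345
P = 8.3700 * 0.98856587 * 0.17860345 - 8.7600 * 1.00000000 * 0.16337027 = 0.0467

Answer: Price = 0.0467


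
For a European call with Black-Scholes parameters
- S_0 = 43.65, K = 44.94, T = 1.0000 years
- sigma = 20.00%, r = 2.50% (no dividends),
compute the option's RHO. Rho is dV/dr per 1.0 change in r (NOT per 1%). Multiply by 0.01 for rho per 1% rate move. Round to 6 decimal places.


Answer: Rho = 19.811093

Derivation:
d1 = 0.0793750776; d2 = -0.1206249224
phi(d1) = 0.3976875093; exp(-qT) = 1.0000000000; exp(-rT) = 0.9753099120
N(d2) = 0.4519940639
Rho = K*T*exp(-rT)*N(d2) = 44.9400 * 1.0000 * 0.9753099120 * 0.4519940639 = 19.811093


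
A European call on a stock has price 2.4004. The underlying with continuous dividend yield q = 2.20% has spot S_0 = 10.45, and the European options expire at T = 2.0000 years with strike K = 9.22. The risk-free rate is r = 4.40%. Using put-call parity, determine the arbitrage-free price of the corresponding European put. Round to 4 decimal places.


Answer: Put price = 0.8435

Derivation:
Put-call parity: C - P = S_0 * exp(-qT) - K * exp(-rT).
S_0 * exp(-qT) = 10.4500 * 0.95695396 = 10.00016886
K * exp(-rT) = 9.2200 * 0.91576088 = 8.44331528
P = C - S*exp(-qT) + K*exp(-rT)
P = 2.4004 - 10.00016886 + 8.44331528 = 0.8435


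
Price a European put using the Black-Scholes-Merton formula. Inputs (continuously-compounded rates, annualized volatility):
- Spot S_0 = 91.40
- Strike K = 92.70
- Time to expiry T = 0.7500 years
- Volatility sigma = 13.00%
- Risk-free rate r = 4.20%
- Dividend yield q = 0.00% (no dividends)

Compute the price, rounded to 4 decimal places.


d1 = (ln(S/K) + (r - q + 0.5*sigma^2) * T) / (sigma * sqrt(T)) = 0.21063964
d2 = d1 - sigma * sqrt(T) = 0.09805633
exp(-rT) = 0.96899096; exp(-qT) = 1.00000000
P = K * exp(-rT) * N(-d2) - S_0 * exp(-qT) * N(-d1)
N(-d1) = 0.41658424; N(-d2) = 0.46094378
P = 92.7000 * 0.96899096 * 0.46094378 - 91.4000 * 1.00000000 * 0.41658424 = 3.3287

Answer: Price = 3.3287


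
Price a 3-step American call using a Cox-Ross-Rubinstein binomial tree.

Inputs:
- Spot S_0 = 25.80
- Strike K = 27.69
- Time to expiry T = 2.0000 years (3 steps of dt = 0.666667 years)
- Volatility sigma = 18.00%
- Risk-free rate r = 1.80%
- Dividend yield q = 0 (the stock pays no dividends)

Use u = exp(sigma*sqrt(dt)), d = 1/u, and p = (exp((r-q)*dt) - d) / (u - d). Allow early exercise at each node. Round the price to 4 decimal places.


dt = T/N = 0.666667
u = exp(sigma*sqrt(dt)) = 1.158319; d = 1/u = 0.863320
p = (exp((r-q)*dt) - d) / (u - d) = 0.504247
Discount per step: exp(-r*dt) = 0.988072
Stock lattice S(k, i) with i counting down-moves:
  k=0: S(0,0) = 25.8000
  k=1: S(1,0) = 29.8846; S(1,1) = 22.2737
  k=2: S(2,0) = 34.6159; S(2,1) = 25.8000; S(2,2) = 19.2293
  k=3: S(3,0) = 40.0962; S(3,1) = 29.8846; S(3,2) = 22.2737; S(3,3) = 16.6011
Terminal payoffs V(N, i) = max(S_T - K, 0):
  V(3,0) = 12.406243; V(3,1) = 2.194617; V(3,2) = 0.000000; V(3,3) = 0.000000
Backward induction: V(k, i) = exp(-r*dt) * [p * V(k+1, i) + (1-p) * V(k+1, i+1)]; then take max(V_cont, immediate exercise) for American.
  V(2,0) = exp(-r*dt) * [p*12.406243 + (1-p)*2.194617] = 7.256199; exercise = 6.925905; V(2,0) = max -> 7.256199
  V(2,1) = exp(-r*dt) * [p*2.194617 + (1-p)*0.000000] = 1.093429; exercise = 0.000000; V(2,1) = max -> 1.093429
  V(2,2) = exp(-r*dt) * [p*0.000000 + (1-p)*0.000000] = 0.000000; exercise = 0.000000; V(2,2) = max -> 0.000000
  V(1,0) = exp(-r*dt) * [p*7.256199 + (1-p)*1.093429] = 4.150876; exercise = 2.194617; V(1,0) = max -> 4.150876
  V(1,1) = exp(-r*dt) * [p*1.093429 + (1-p)*0.000000] = 0.544781; exercise = 0.000000; V(1,1) = max -> 0.544781
  V(0,0) = exp(-r*dt) * [p*4.150876 + (1-p)*0.544781] = 2.334955; exercise = 0.000000; V(0,0) = max -> 2.334955

Answer: Price = V(0,0) = 2.3350


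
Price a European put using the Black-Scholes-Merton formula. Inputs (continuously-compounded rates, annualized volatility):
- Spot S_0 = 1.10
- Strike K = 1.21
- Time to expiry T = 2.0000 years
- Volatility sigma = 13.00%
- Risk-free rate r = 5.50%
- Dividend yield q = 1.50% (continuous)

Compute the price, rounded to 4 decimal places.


d1 = (ln(S/K) + (r - q + 0.5*sigma^2) * T) / (sigma * sqrt(T)) = 0.00864748
d2 = d1 - sigma * sqrt(T) = -0.17520028
exp(-rT) = 0.89583414; exp(-qT) = 0.97044553
P = K * exp(-rT) * N(-d2) - S_0 * exp(-qT) * N(-d1)
N(-d1) = 0.49655020; N(-d2) = 0.56953887
P = 1.2100 * 0.89583414 * 0.56953887 - 1.1000 * 0.97044553 * 0.49655020 = 0.0873

Answer: Price = 0.0873


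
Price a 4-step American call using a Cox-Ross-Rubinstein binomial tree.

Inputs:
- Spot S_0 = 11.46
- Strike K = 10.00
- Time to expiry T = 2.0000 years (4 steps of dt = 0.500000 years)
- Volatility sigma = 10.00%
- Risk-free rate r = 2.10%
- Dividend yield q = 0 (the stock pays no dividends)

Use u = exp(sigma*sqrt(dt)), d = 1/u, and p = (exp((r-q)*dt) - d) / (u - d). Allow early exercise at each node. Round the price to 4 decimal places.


dt = T/N = 0.500000
u = exp(sigma*sqrt(dt)) = 1.073271; d = 1/u = 0.931731
p = (exp((r-q)*dt) - d) / (u - d) = 0.556905
Discount per step: exp(-r*dt) = 0.989555
Stock lattice S(k, i) with i counting down-moves:
  k=0: S(0,0) = 11.4600
  k=1: S(1,0) = 12.2997; S(1,1) = 10.6776
  k=2: S(2,0) = 13.2009; S(2,1) = 11.4600; S(2,2) = 9.9487
  k=3: S(3,0) = 14.1681; S(3,1) = 12.2997; S(3,2) = 10.6776; S(3,3) = 9.2695
  k=4: S(4,0) = 15.2062; S(4,1) = 13.2009; S(4,2) = 11.4600; S(4,3) = 9.9487; S(4,4) = 8.6367
Terminal payoffs V(N, i) = max(S_T - K, 0):
  V(4,0) = 5.206233; V(4,1) = 3.200888; V(4,2) = 1.460000; V(4,3) = 0.000000; V(4,4) = 0.000000
Backward induction: V(k, i) = exp(-r*dt) * [p * V(k+1, i) + (1-p) * V(k+1, i+1)]; then take max(V_cont, immediate exercise) for American.
  V(3,0) = exp(-r*dt) * [p*5.206233 + (1-p)*3.200888] = 4.272576; exercise = 4.168125; V(3,0) = max -> 4.272576
  V(3,1) = exp(-r*dt) * [p*3.200888 + (1-p)*1.460000] = 2.404132; exercise = 2.299682; V(3,1) = max -> 2.404132
  V(3,2) = exp(-r*dt) * [p*1.460000 + (1-p)*0.000000] = 0.804588; exercise = 0.677642; V(3,2) = max -> 0.804588
  V(3,3) = exp(-r*dt) * [p*0.000000 + (1-p)*0.000000] = 0.000000; exercise = 0.000000; V(3,3) = max -> 0.000000
  V(2,0) = exp(-r*dt) * [p*4.272576 + (1-p)*2.404132] = 3.408698; exercise = 3.200888; V(2,0) = max -> 3.408698
  V(2,1) = exp(-r*dt) * [p*2.404132 + (1-p)*0.804588] = 1.677674; exercise = 1.460000; V(2,1) = max -> 1.677674
  V(2,2) = exp(-r*dt) * [p*0.804588 + (1-p)*0.000000] = 0.443399; exercise = 0.000000; V(2,2) = max -> 0.443399
  V(1,0) = exp(-r*dt) * [p*3.408698 + (1-p)*1.677674] = 2.614097; exercise = 2.299682; V(1,0) = max -> 2.614097
  V(1,1) = exp(-r*dt) * [p*1.677674 + (1-p)*0.443399] = 1.118962; exercise = 0.677642; V(1,1) = max -> 1.118962
  V(0,0) = exp(-r*dt) * [p*2.614097 + (1-p)*1.118962] = 1.931225; exercise = 1.460000; V(0,0) = max -> 1.931225

Answer: Price = V(0,0) = 1.9312


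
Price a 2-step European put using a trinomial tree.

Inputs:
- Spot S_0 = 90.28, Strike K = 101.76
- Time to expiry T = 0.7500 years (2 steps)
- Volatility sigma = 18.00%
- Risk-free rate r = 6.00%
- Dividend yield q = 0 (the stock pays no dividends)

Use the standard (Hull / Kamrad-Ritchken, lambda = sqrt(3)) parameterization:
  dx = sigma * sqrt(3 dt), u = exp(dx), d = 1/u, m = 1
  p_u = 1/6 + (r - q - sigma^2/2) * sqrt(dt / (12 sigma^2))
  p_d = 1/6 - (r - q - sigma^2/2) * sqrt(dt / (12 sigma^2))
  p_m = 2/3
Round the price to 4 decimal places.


dt = T/N = 0.375000; dx = sigma*sqrt(3*dt) = 0.190919
u = exp(dx) = 1.210361; d = 1/u = 0.826200
p_u = 0.209682, p_m = 0.666667, p_d = 0.123651
Discount per step: exp(-r*dt) = 0.977751
Stock lattice S(k, j) with j the centered position index:
  k=0: S(0,+0) = 90.2800
  k=1: S(1,-1) = 74.5893; S(1,+0) = 90.2800; S(1,+1) = 109.2714
  k=2: S(2,-2) = 61.6257; S(2,-1) = 74.5893; S(2,+0) = 90.2800; S(2,+1) = 109.2714; S(2,+2) = 132.2579
Terminal payoffs V(N, j) = max(K - S_T, 0):
  V(2,-2) = 40.134343; V(2,-1) = 27.170696; V(2,+0) = 11.480000; V(2,+1) = 0.000000; V(2,+2) = 0.000000
Backward induction: V(k, j) = exp(-r*dt) * [p_u * V(k+1, j+1) + p_m * V(k+1, j) + p_d * V(k+1, j-1)]
  V(1,-1) = exp(-r*dt) * [p_u*11.480000 + p_m*27.170696 + p_d*40.134343] = 24.916624
  V(1,+0) = exp(-r*dt) * [p_u*0.000000 + p_m*11.480000 + p_d*27.170696] = 10.767991
  V(1,+1) = exp(-r*dt) * [p_u*0.000000 + p_m*0.000000 + p_d*11.480000] = 1.387931
  V(0,+0) = exp(-r*dt) * [p_u*1.387931 + p_m*10.767991 + p_d*24.916624] = 10.315912

Answer: Price = V(0,0) = 10.3159


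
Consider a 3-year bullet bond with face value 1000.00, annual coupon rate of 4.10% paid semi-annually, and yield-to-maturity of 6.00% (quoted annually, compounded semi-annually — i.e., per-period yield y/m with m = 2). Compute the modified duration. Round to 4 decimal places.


Answer: Modified duration = 2.7656

Derivation:
Coupon per period c = face * coupon_rate / m = 20.500000
Periods per year m = 2; per-period yield y/m = 0.030000
Number of cashflows N = 6
Cashflows (t years, CF_t, discount factor 1/(1+y/m)^(m*t), PV):
  t = 0.5000: CF_t = 20.500000, DF = 0.970874, PV = 19.902913
  t = 1.0000: CF_t = 20.500000, DF = 0.942596, PV = 19.323216
  t = 1.5000: CF_t = 20.500000, DF = 0.915142, PV = 18.760404
  t = 2.0000: CF_t = 20.500000, DF = 0.888487, PV = 18.213984
  t = 2.5000: CF_t = 20.500000, DF = 0.862609, PV = 17.683480
  t = 3.0000: CF_t = 1020.500000, DF = 0.837484, PV = 854.652684
Price P = sum_t PV_t = 948.536681
First compute Macaulay numerator sum_t t * PV_t:
  t * PV_t at t = 0.5000: 9.951456
  t * PV_t at t = 1.0000: 19.323216
  t * PV_t at t = 1.5000: 28.140606
  t * PV_t at t = 2.0000: 36.427969
  t * PV_t at t = 2.5000: 44.208700
  t * PV_t at t = 3.0000: 2563.958052
Macaulay duration D = 2702.009999 / 948.536681 = 2.848609
Modified duration = D / (1 + y/m) = 2.848609 / (1 + 0.030000) = 2.765640


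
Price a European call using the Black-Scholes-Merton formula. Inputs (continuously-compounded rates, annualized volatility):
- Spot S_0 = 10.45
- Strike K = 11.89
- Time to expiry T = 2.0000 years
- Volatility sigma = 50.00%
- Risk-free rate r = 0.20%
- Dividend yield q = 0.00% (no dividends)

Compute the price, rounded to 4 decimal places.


d1 = (ln(S/K) + (r - q + 0.5*sigma^2) * T) / (sigma * sqrt(T)) = 0.17664131
d2 = d1 - sigma * sqrt(T) = -0.53046547
exp(-rT) = 0.99600799; exp(-qT) = 1.00000000
C = S_0 * exp(-qT) * N(d1) - K * exp(-rT) * N(d2)
N(d1) = 0.57010493; N(d2) = 0.29789462
C = 10.4500 * 1.00000000 * 0.57010493 - 11.8900 * 0.99600799 * 0.29789462 = 2.4298

Answer: Price = 2.4298


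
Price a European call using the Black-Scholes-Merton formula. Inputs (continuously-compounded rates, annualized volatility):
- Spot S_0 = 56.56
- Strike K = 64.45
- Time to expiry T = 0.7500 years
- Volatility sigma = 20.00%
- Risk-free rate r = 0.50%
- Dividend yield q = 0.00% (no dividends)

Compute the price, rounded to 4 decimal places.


Answer: Price = 1.4084

Derivation:
d1 = (ln(S/K) + (r - q + 0.5*sigma^2) * T) / (sigma * sqrt(T)) = -0.64569531
d2 = d1 - sigma * sqrt(T) = -0.81890039
exp(-rT) = 0.99625702; exp(-qT) = 1.00000000
C = S_0 * exp(-qT) * N(d1) - K * exp(-rT) * N(d2)
N(d1) = 0.25923835; N(d2) = 0.20642162
C = 56.5600 * 1.00000000 * 0.25923835 - 64.4500 * 0.99625702 * 0.20642162 = 1.4084


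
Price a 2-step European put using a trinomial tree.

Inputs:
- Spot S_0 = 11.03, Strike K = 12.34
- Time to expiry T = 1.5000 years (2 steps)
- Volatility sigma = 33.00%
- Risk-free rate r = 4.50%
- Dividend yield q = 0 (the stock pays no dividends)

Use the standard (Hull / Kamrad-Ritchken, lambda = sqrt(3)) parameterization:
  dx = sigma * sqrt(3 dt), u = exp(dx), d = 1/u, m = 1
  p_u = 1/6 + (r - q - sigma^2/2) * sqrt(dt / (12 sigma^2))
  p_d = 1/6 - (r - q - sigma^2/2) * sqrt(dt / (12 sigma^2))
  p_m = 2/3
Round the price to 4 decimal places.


dt = T/N = 0.750000; dx = sigma*sqrt(3*dt) = 0.495000
u = exp(dx) = 1.640498; d = 1/u = 0.609571
p_u = 0.159508, p_m = 0.666667, p_d = 0.173826
Discount per step: exp(-r*dt) = 0.966813
Stock lattice S(k, j) with j the centered position index:
  k=0: S(0,+0) = 11.0300
  k=1: S(1,-1) = 6.7236; S(1,+0) = 11.0300; S(1,+1) = 18.0947
  k=2: S(2,-2) = 4.0985; S(2,-1) = 6.7236; S(2,+0) = 11.0300; S(2,+1) = 18.0947; S(2,+2) = 29.6843
Terminal payoffs V(N, j) = max(K - S_T, 0):
  V(2,-2) = 8.241509; V(2,-1) = 5.616433; V(2,+0) = 1.310000; V(2,+1) = 0.000000; V(2,+2) = 0.000000
Backward induction: V(k, j) = exp(-r*dt) * [p_u * V(k+1, j+1) + p_m * V(k+1, j) + p_d * V(k+1, j-1)]
  V(1,-1) = exp(-r*dt) * [p_u*1.310000 + p_m*5.616433 + p_d*8.241509] = 5.207091
  V(1,+0) = exp(-r*dt) * [p_u*0.000000 + p_m*1.310000 + p_d*5.616433] = 1.788231
  V(1,+1) = exp(-r*dt) * [p_u*0.000000 + p_m*0.000000 + p_d*1.310000] = 0.220155
  V(0,+0) = exp(-r*dt) * [p_u*0.220155 + p_m*1.788231 + p_d*5.207091] = 2.061630

Answer: Price = V(0,0) = 2.0616


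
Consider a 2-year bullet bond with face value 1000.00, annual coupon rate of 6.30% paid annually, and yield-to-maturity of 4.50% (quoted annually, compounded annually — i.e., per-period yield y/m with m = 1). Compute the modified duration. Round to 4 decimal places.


Answer: Modified duration = 1.8581

Derivation:
Coupon per period c = face * coupon_rate / m = 63.000000
Periods per year m = 1; per-period yield y/m = 0.045000
Number of cashflows N = 2
Cashflows (t years, CF_t, discount factor 1/(1+y/m)^(m*t), PV):
  t = 1.0000: CF_t = 63.000000, DF = 0.956938, PV = 60.287081
  t = 2.0000: CF_t = 1063.000000, DF = 0.915730, PV = 973.420938
Price P = sum_t PV_t = 1033.708020
First compute Macaulay numerator sum_t t * PV_t:
  t * PV_t at t = 1.0000: 60.287081
  t * PV_t at t = 2.0000: 1946.841876
Macaulay duration D = 2007.128958 / 1033.708020 = 1.941679
Modified duration = D / (1 + y/m) = 1.941679 / (1 + 0.045000) = 1.858066


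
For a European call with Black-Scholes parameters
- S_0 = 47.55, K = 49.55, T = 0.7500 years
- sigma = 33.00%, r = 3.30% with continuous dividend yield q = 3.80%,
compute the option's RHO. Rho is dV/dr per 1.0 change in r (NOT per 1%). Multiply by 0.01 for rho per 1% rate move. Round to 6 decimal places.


d1 = -0.0143916689; d2 = -0.3001800521
phi(d1) = 0.3989009681; exp(-qT) = 0.9719022941; exp(-rT) = 0.9755537700
N(d2) = 0.3820199100
Rho = K*T*exp(-rT)*N(d2) = 49.5500 * 0.7500 * 0.9755537700 * 0.3820199100 = 13.849756

Answer: Rho = 13.849756


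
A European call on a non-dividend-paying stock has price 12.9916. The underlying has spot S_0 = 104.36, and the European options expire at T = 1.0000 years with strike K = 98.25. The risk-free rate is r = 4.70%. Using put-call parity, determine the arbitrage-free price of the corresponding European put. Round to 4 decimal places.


Answer: Put price = 2.3707

Derivation:
Put-call parity: C - P = S_0 * exp(-qT) - K * exp(-rT).
S_0 * exp(-qT) = 104.3600 * 1.00000000 = 104.36000000
K * exp(-rT) = 98.2500 * 0.95408740 = 93.73908681
P = C - S*exp(-qT) + K*exp(-rT)
P = 12.9916 - 104.36000000 + 93.73908681 = 2.3707


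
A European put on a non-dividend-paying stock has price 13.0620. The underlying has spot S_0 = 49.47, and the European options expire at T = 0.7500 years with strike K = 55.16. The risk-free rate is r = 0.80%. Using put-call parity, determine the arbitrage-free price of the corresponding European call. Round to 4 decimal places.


Put-call parity: C - P = S_0 * exp(-qT) - K * exp(-rT).
S_0 * exp(-qT) = 49.4700 * 1.00000000 = 49.47000000
K * exp(-rT) = 55.1600 * 0.99401796 = 54.83003090
C = P + S*exp(-qT) - K*exp(-rT)
C = 13.0620 + 49.47000000 - 54.83003090 = 7.7020

Answer: Call price = 7.7020


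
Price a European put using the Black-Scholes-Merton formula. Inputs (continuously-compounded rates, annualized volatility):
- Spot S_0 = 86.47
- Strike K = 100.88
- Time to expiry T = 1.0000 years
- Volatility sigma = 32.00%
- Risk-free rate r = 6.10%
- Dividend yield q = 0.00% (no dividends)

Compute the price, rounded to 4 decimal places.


Answer: Price = 16.2288

Derivation:
d1 = (ln(S/K) + (r - q + 0.5*sigma^2) * T) / (sigma * sqrt(T)) = -0.13104425
d2 = d1 - sigma * sqrt(T) = -0.45104425
exp(-rT) = 0.94082324; exp(-qT) = 1.00000000
P = K * exp(-rT) * N(-d2) - S_0 * exp(-qT) * N(-d1)
N(-d1) = 0.55212985; N(-d2) = 0.67402117
P = 100.8800 * 0.94082324 * 0.67402117 - 86.4700 * 1.00000000 * 0.55212985 = 16.2288


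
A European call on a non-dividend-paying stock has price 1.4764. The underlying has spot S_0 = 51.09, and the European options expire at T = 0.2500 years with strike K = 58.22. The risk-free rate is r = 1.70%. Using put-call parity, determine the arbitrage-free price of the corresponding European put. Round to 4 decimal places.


Put-call parity: C - P = S_0 * exp(-qT) - K * exp(-rT).
S_0 * exp(-qT) = 51.0900 * 1.00000000 = 51.09000000
K * exp(-rT) = 58.2200 * 0.99575902 = 57.97309006
P = C - S*exp(-qT) + K*exp(-rT)
P = 1.4764 - 51.09000000 + 57.97309006 = 8.3595

Answer: Put price = 8.3595


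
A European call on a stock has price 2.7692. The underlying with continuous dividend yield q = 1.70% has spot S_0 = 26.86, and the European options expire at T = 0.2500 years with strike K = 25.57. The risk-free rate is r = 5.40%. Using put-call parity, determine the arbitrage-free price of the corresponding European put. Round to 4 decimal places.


Answer: Put price = 1.2502

Derivation:
Put-call parity: C - P = S_0 * exp(-qT) - K * exp(-rT).
S_0 * exp(-qT) = 26.8600 * 0.99575902 = 26.74608724
K * exp(-rT) = 25.5700 * 0.98659072 = 25.22712462
P = C - S*exp(-qT) + K*exp(-rT)
P = 2.7692 - 26.74608724 + 25.22712462 = 1.2502


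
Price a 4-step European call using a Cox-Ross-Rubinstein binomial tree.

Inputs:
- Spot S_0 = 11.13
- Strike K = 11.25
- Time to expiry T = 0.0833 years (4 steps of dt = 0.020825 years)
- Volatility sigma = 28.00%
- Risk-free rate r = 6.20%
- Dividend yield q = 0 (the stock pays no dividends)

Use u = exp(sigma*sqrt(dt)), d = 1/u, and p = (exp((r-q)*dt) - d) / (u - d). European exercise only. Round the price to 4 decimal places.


Answer: Price = V(0,0) = 0.3273

Derivation:
dt = T/N = 0.020825
u = exp(sigma*sqrt(dt)) = 1.041234; d = 1/u = 0.960399
p = (exp((r-q)*dt) - d) / (u - d) = 0.505883
Discount per step: exp(-r*dt) = 0.998710
Stock lattice S(k, i) with i counting down-moves:
  k=0: S(0,0) = 11.1300
  k=1: S(1,0) = 11.5889; S(1,1) = 10.6892
  k=2: S(2,0) = 12.0668; S(2,1) = 11.1300; S(2,2) = 10.2659
  k=3: S(3,0) = 12.5644; S(3,1) = 11.5889; S(3,2) = 10.6892; S(3,3) = 9.8594
  k=4: S(4,0) = 13.0824; S(4,1) = 12.0668; S(4,2) = 11.1300; S(4,3) = 10.2659; S(4,4) = 9.4690
Terminal payoffs V(N, i) = max(S_T - K, 0):
  V(4,0) = 1.832427; V(4,1) = 0.816790; V(4,2) = 0.000000; V(4,3) = 0.000000; V(4,4) = 0.000000
Backward induction: V(k, i) = exp(-r*dt) * [p * V(k+1, i) + (1-p) * V(k+1, i+1)].
  V(3,0) = exp(-r*dt) * [p*1.832427 + (1-p)*0.816790] = 1.328866
  V(3,1) = exp(-r*dt) * [p*0.816790 + (1-p)*0.000000] = 0.412667
  V(3,2) = exp(-r*dt) * [p*0.000000 + (1-p)*0.000000] = 0.000000
  V(3,3) = exp(-r*dt) * [p*0.000000 + (1-p)*0.000000] = 0.000000
  V(2,0) = exp(-r*dt) * [p*1.328866 + (1-p)*0.412667] = 0.875026
  V(2,1) = exp(-r*dt) * [p*0.412667 + (1-p)*0.000000] = 0.208492
  V(2,2) = exp(-r*dt) * [p*0.000000 + (1-p)*0.000000] = 0.000000
  V(1,0) = exp(-r*dt) * [p*0.875026 + (1-p)*0.208492] = 0.544976
  V(1,1) = exp(-r*dt) * [p*0.208492 + (1-p)*0.000000] = 0.105336
  V(0,0) = exp(-r*dt) * [p*0.544976 + (1-p)*0.105336] = 0.327319


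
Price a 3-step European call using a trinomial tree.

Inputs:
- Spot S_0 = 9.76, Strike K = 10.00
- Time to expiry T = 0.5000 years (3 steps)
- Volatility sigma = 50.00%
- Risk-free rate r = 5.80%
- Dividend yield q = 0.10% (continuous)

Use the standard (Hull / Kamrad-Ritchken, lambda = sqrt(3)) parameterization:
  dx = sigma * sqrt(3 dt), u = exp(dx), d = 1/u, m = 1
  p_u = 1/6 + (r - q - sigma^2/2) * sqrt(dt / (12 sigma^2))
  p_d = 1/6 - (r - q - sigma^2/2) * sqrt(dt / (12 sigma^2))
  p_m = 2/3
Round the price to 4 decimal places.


Answer: Price = V(0,0) = 1.3001

Derivation:
dt = T/N = 0.166667; dx = sigma*sqrt(3*dt) = 0.353553
u = exp(dx) = 1.424119; d = 1/u = 0.702189
p_u = 0.150639, p_m = 0.666667, p_d = 0.182694
Discount per step: exp(-r*dt) = 0.990380
Stock lattice S(k, j) with j the centered position index:
  k=0: S(0,+0) = 9.7600
  k=1: S(1,-1) = 6.8534; S(1,+0) = 9.7600; S(1,+1) = 13.8994
  k=2: S(2,-2) = 4.8124; S(2,-1) = 6.8534; S(2,+0) = 9.7600; S(2,+1) = 13.8994; S(2,+2) = 19.7944
  k=3: S(3,-3) = 3.3792; S(3,-2) = 4.8124; S(3,-1) = 6.8534; S(3,+0) = 9.7600; S(3,+1) = 13.8994; S(3,+2) = 19.7944; S(3,+3) = 28.1896
Terminal payoffs V(N, j) = max(S_T - K, 0):
  V(3,-3) = 0.000000; V(3,-2) = 0.000000; V(3,-1) = 0.000000; V(3,+0) = 0.000000; V(3,+1) = 3.899402; V(3,+2) = 9.794402; V(3,+3) = 18.189585
Backward induction: V(k, j) = exp(-r*dt) * [p_u * V(k+1, j+1) + p_m * V(k+1, j) + p_d * V(k+1, j-1)]
  V(2,-2) = exp(-r*dt) * [p_u*0.000000 + p_m*0.000000 + p_d*0.000000] = 0.000000
  V(2,-1) = exp(-r*dt) * [p_u*0.000000 + p_m*0.000000 + p_d*0.000000] = 0.000000
  V(2,+0) = exp(-r*dt) * [p_u*3.899402 + p_m*0.000000 + p_d*0.000000] = 0.581751
  V(2,+1) = exp(-r*dt) * [p_u*9.794402 + p_m*3.899402 + p_d*0.000000] = 4.035817
  V(2,+2) = exp(-r*dt) * [p_u*18.189585 + p_m*9.794402 + p_d*3.899402] = 9.886031
  V(1,-1) = exp(-r*dt) * [p_u*0.581751 + p_m*0.000000 + p_d*0.000000] = 0.086791
  V(1,+0) = exp(-r*dt) * [p_u*4.035817 + p_m*0.581751 + p_d*0.000000] = 0.986205
  V(1,+1) = exp(-r*dt) * [p_u*9.886031 + p_m*4.035817 + p_d*0.581751] = 4.244816
  V(0,+0) = exp(-r*dt) * [p_u*4.244816 + p_m*0.986205 + p_d*0.086791] = 1.300132


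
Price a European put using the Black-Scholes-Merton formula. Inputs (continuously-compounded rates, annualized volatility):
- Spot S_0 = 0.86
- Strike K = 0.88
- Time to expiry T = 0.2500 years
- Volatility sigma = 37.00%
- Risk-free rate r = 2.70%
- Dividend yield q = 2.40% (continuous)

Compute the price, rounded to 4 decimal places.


d1 = (ln(S/K) + (r - q + 0.5*sigma^2) * T) / (sigma * sqrt(T)) = -0.02771361
d2 = d1 - sigma * sqrt(T) = -0.21271361
exp(-rT) = 0.99327273; exp(-qT) = 0.99401796
P = K * exp(-rT) * N(-d2) - S_0 * exp(-qT) * N(-d1)
N(-d1) = 0.51105472; N(-d2) = 0.58422483
P = 0.8800 * 0.99327273 * 0.58422483 - 0.8600 * 0.99401796 * 0.51105472 = 0.0738

Answer: Price = 0.0738


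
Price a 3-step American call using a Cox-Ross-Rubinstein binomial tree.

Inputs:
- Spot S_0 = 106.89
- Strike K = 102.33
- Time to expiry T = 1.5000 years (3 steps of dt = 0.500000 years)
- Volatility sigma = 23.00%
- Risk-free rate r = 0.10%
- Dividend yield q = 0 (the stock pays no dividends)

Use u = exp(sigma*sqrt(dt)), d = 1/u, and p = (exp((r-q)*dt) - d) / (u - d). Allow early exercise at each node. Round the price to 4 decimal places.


dt = T/N = 0.500000
u = exp(sigma*sqrt(dt)) = 1.176607; d = 1/u = 0.849902
p = (exp((r-q)*dt) - d) / (u - d) = 0.460962
Discount per step: exp(-r*dt) = 0.999500
Stock lattice S(k, i) with i counting down-moves:
  k=0: S(0,0) = 106.8900
  k=1: S(1,0) = 125.7675; S(1,1) = 90.8460
  k=2: S(2,0) = 147.9789; S(2,1) = 106.8900; S(2,2) = 77.2102
  k=3: S(3,0) = 174.1129; S(3,1) = 125.7675; S(3,2) = 90.8460; S(3,3) = 65.6211
Terminal payoffs V(N, i) = max(S_T - K, 0):
  V(3,0) = 71.782901; V(3,1) = 23.437483; V(3,2) = 0.000000; V(3,3) = 0.000000
Backward induction: V(k, i) = exp(-r*dt) * [p * V(k+1, i) + (1-p) * V(k+1, i+1)]; then take max(V_cont, immediate exercise) for American.
  V(2,0) = exp(-r*dt) * [p*71.782901 + (1-p)*23.437483] = 45.700007; exercise = 45.648854; V(2,0) = max -> 45.700007
  V(2,1) = exp(-r*dt) * [p*23.437483 + (1-p)*0.000000] = 10.798378; exercise = 4.560000; V(2,1) = max -> 10.798378
  V(2,2) = exp(-r*dt) * [p*0.000000 + (1-p)*0.000000] = 0.000000; exercise = 0.000000; V(2,2) = max -> 0.000000
  V(1,0) = exp(-r*dt) * [p*45.700007 + (1-p)*10.798378] = 26.873247; exercise = 23.437483; V(1,0) = max -> 26.873247
  V(1,1) = exp(-r*dt) * [p*10.798378 + (1-p)*0.000000] = 4.975149; exercise = 0.000000; V(1,1) = max -> 4.975149
  V(0,0) = exp(-r*dt) * [p*26.873247 + (1-p)*4.975149] = 15.061798; exercise = 4.560000; V(0,0) = max -> 15.061798

Answer: Price = V(0,0) = 15.0618


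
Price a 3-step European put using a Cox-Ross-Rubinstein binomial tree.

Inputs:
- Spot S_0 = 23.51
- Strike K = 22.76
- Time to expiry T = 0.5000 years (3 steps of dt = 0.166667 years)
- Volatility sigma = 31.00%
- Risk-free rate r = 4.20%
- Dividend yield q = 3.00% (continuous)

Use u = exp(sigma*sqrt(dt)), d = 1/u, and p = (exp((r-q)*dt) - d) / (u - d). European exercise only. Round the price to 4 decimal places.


dt = T/N = 0.166667
u = exp(sigma*sqrt(dt)) = 1.134914; d = 1/u = 0.881124
p = (exp((r-q)*dt) - d) / (u - d) = 0.476291
Discount per step: exp(-r*dt) = 0.993024
Stock lattice S(k, i) with i counting down-moves:
  k=0: S(0,0) = 23.5100
  k=1: S(1,0) = 26.6818; S(1,1) = 20.7152
  k=2: S(2,0) = 30.2816; S(2,1) = 23.5100; S(2,2) = 18.2527
  k=3: S(3,0) = 34.3670; S(3,1) = 26.6818; S(3,2) = 20.7152; S(3,3) = 16.0829
Terminal payoffs V(N, i) = max(K - S_T, 0):
  V(3,0) = 0.000000; V(3,1) = 0.000000; V(3,2) = 2.044776; V(3,3) = 6.677126
Backward induction: V(k, i) = exp(-r*dt) * [p * V(k+1, i) + (1-p) * V(k+1, i+1)].
  V(2,0) = exp(-r*dt) * [p*0.000000 + (1-p)*0.000000] = 0.000000
  V(2,1) = exp(-r*dt) * [p*0.000000 + (1-p)*2.044776] = 1.063397
  V(2,2) = exp(-r*dt) * [p*2.044776 + (1-p)*6.677126] = 4.439592
  V(1,0) = exp(-r*dt) * [p*0.000000 + (1-p)*1.063397] = 0.553025
  V(1,1) = exp(-r*dt) * [p*1.063397 + (1-p)*4.439592] = 2.811788
  V(0,0) = exp(-r*dt) * [p*0.553025 + (1-p)*2.811788] = 1.723850

Answer: Price = V(0,0) = 1.7238


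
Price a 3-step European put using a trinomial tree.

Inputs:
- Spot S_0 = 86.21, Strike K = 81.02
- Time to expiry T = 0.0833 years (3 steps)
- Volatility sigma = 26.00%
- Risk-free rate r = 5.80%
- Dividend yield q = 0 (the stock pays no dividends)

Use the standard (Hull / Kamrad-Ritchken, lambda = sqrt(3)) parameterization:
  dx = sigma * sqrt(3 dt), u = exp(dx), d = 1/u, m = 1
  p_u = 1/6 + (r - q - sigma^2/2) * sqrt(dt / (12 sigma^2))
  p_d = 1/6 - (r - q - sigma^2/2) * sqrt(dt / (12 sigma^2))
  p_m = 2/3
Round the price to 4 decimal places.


dt = T/N = 0.027767; dx = sigma*sqrt(3*dt) = 0.075041
u = exp(dx) = 1.077928; d = 1/u = 0.927706
p_u = 0.171144, p_m = 0.666667, p_d = 0.162189
Discount per step: exp(-r*dt) = 0.998391
Stock lattice S(k, j) with j the centered position index:
  k=0: S(0,+0) = 86.2100
  k=1: S(1,-1) = 79.9775; S(1,+0) = 86.2100; S(1,+1) = 92.9282
  k=2: S(2,-2) = 74.1956; S(2,-1) = 79.9775; S(2,+0) = 86.2100; S(2,+1) = 92.9282; S(2,+2) = 100.1698
  k=3: S(3,-3) = 68.8317; S(3,-2) = 74.1956; S(3,-1) = 79.9775; S(3,+0) = 86.2100; S(3,+1) = 92.9282; S(3,+2) = 100.1698; S(3,+3) = 107.9759
Terminal payoffs V(N, j) = max(K - S_T, 0):
  V(3,-3) = 12.188285; V(3,-2) = 6.824379; V(3,-1) = 1.042475; V(3,+0) = 0.000000; V(3,+1) = 0.000000; V(3,+2) = 0.000000; V(3,+3) = 0.000000
Backward induction: V(k, j) = exp(-r*dt) * [p_u * V(k+1, j+1) + p_m * V(k+1, j) + p_d * V(k+1, j-1)]
  V(2,-2) = exp(-r*dt) * [p_u*1.042475 + p_m*6.824379 + p_d*12.188285] = 6.694021
  V(2,-1) = exp(-r*dt) * [p_u*0.000000 + p_m*1.042475 + p_d*6.824379] = 1.798926
  V(2,+0) = exp(-r*dt) * [p_u*0.000000 + p_m*0.000000 + p_d*1.042475] = 0.168806
  V(2,+1) = exp(-r*dt) * [p_u*0.000000 + p_m*0.000000 + p_d*0.000000] = 0.000000
  V(2,+2) = exp(-r*dt) * [p_u*0.000000 + p_m*0.000000 + p_d*0.000000] = 0.000000
  V(1,-1) = exp(-r*dt) * [p_u*0.168806 + p_m*1.798926 + p_d*6.694021] = 2.310150
  V(1,+0) = exp(-r*dt) * [p_u*0.000000 + p_m*0.168806 + p_d*1.798926] = 0.403654
  V(1,+1) = exp(-r*dt) * [p_u*0.000000 + p_m*0.000000 + p_d*0.168806] = 0.027335
  V(0,+0) = exp(-r*dt) * [p_u*0.027335 + p_m*0.403654 + p_d*2.310150] = 0.647419

Answer: Price = V(0,0) = 0.6474


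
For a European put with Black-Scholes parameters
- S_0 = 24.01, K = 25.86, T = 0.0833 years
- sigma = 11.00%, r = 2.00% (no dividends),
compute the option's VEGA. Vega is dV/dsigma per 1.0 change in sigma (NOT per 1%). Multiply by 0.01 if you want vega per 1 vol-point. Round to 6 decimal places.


Answer: Vega = 0.210388

Derivation:
d1 = -2.2696609188; d2 = -2.3014088321
phi(d1) = 0.0303603173; exp(-qT) = 1.0000000000; exp(-rT) = 0.9983353870
Vega = S * exp(-qT) * phi(d1) * sqrt(T) = 24.0100 * 1.0000000000 * 0.0303603173 * 0.2886173938 = 0.210388
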